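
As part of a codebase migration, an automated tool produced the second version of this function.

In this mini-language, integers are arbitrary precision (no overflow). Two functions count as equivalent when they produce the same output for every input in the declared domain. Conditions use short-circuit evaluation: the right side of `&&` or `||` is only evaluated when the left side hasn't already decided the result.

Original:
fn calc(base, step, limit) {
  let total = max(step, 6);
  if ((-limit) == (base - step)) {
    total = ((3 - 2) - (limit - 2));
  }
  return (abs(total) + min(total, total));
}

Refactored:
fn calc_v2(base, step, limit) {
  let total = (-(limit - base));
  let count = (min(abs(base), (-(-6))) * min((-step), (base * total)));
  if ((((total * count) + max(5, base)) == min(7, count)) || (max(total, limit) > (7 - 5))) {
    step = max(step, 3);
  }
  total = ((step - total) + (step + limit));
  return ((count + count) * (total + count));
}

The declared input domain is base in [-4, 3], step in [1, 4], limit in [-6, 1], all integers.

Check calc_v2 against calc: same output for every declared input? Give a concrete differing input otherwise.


Evaluate both at base=-4, step=1, limit=-6.
calc: total=6, then ((-limit) == (base - step)) is false, then returns 12
calc_v2: total=2, then count=-32, then ((((total * count) + max(5, base)) == min(7, count)) || (max(total, limit) > (7 - 5))) is false, then total=-6, then returns 2432
12 against 2432: the behavior changed.
verdict: not equivalent; witness: base=-4, step=1, limit=-6


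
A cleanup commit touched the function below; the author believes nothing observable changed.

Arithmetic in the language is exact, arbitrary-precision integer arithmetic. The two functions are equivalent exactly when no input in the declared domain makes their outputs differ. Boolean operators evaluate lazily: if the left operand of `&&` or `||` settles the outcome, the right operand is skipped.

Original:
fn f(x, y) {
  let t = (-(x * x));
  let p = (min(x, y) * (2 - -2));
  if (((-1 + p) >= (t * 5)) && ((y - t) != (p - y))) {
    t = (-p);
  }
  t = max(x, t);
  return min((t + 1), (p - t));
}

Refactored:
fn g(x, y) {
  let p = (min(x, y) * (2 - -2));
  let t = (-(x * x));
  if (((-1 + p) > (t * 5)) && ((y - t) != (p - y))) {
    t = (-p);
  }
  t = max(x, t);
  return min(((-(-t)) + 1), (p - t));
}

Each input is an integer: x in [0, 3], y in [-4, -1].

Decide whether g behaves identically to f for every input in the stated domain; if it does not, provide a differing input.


Take x=1, y=-1.
f: t=-1, then p=-4, then (((-1 + p) >= (t * 5)) && ((y - t) != (p - y))) is true, then t=4, then t=4, then returns -8
g: p=-4, then t=-1, then (((-1 + p) > (t * 5)) && ((y - t) != (p - y))) is false, then t=1, then returns -5
-8 vs -5 — the two versions disagree here.
verdict: not equivalent; witness: x=1, y=-1


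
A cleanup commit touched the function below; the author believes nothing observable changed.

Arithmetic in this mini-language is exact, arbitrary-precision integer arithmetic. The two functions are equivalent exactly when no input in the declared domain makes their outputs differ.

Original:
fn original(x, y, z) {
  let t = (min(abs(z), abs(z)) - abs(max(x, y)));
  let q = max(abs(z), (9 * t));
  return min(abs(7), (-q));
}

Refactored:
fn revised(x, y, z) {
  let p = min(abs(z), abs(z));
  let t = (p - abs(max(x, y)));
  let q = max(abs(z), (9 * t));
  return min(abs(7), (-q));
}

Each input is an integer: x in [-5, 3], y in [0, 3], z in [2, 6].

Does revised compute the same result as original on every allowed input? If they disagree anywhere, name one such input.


This is a faithful refactor — statement counts differ; also local variable names differ, but the computed results match everywhere.
Tracing x=-3, y=0, z=4: original: t=4, then q=36, then returns -36 | revised: p=4, then t=4, then q=36, then returns -36 — matching result -36.
Across all 180 domain points the two functions coincide.
verdict: equivalent


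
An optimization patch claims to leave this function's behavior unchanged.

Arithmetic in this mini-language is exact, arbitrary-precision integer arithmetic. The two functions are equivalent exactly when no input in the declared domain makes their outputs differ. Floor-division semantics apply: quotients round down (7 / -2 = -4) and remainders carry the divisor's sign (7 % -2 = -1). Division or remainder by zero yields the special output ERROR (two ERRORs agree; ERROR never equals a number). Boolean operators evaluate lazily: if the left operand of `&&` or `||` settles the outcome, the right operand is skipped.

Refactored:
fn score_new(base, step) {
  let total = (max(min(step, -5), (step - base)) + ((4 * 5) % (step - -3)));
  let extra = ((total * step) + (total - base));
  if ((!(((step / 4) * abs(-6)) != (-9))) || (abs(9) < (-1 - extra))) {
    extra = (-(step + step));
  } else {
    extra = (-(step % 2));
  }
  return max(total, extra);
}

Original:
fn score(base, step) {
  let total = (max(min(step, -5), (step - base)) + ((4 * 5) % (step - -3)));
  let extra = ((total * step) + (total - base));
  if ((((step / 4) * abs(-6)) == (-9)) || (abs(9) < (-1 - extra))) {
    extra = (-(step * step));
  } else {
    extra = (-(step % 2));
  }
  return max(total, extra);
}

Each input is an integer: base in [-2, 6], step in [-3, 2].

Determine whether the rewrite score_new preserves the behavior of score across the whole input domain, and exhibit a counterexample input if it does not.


Take base=5, step=1.
score: total := -4 | extra := -13 | ((((step / 4) * abs(-6)) == (-9)) || (abs(9) < (-1 - extra))): true | extra := -1 | result -1
score_new: total := -4 | extra := -13 | ((!(((step / 4) * abs(-6)) != (-9))) || (abs(9) < (-1 - extra))): true | extra := -2 | result -2
-1 vs -2 — the two versions disagree here.
verdict: not equivalent; witness: base=5, step=1


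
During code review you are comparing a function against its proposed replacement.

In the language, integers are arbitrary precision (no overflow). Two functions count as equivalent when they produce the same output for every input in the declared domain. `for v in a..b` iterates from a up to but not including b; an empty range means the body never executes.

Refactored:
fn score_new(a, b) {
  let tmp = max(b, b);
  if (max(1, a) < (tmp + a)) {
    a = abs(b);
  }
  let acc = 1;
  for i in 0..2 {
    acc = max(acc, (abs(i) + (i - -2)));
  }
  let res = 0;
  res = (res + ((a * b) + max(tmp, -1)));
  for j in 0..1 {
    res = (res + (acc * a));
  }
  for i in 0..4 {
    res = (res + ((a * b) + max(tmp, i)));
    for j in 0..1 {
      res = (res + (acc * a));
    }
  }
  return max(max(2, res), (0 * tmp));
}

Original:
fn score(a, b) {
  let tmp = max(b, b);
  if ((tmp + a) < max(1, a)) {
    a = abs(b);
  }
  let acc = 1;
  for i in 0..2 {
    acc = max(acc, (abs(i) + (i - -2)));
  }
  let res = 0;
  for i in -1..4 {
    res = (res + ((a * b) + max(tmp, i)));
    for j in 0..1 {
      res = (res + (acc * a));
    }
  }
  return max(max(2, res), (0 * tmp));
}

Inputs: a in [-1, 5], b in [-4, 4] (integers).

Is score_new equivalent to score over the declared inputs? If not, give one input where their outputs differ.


On input a=-1, b=-3, score returns 20 while score_new returns 2.
verdict: not equivalent; witness: a=-1, b=-3


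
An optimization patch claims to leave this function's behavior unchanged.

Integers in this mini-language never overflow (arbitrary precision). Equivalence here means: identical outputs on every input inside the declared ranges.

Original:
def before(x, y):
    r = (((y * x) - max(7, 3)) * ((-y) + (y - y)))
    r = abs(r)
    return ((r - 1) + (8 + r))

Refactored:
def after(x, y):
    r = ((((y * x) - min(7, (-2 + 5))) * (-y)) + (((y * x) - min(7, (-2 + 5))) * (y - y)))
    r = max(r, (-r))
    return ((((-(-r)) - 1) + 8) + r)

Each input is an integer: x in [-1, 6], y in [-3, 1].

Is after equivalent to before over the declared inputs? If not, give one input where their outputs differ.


The rewrite breaks on x=-1, y=-3, where the results are 31 and 7.
before: r := -12 | r := 12 | result 31
after: r := 0 | r := 0 | result 7
verdict: not equivalent; witness: x=-1, y=-3


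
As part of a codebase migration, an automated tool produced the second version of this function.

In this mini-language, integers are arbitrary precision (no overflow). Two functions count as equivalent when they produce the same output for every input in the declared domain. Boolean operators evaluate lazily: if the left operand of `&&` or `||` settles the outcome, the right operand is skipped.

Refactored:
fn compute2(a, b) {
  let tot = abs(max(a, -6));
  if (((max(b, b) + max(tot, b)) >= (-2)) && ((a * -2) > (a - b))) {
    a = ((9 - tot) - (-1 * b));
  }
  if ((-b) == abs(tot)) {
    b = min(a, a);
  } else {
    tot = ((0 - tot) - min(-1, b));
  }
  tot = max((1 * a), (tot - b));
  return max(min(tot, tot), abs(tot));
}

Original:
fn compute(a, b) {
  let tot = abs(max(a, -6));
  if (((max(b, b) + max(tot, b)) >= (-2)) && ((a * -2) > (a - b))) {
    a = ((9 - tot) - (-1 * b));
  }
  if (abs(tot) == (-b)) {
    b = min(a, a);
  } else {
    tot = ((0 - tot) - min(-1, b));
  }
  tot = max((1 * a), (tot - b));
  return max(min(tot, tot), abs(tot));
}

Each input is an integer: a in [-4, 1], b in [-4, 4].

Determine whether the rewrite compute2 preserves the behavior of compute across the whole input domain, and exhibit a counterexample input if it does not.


The two are interchangeable: same computation, different form, and every declared input agrees.
One worked example (a=-1, b=2) — compute: tot = 1; (((max(b, b) + max(tot, b)) >= (-2)) && ((a * -2) > (a - b))) -> true; a = 10; (abs(tot) == (-b)) -> false; tot = 0; tot = 10; return 10; compute2: tot = 1; (((max(b, b) + max(tot, b)) >= (-2)) && ((a * -2) > (a - b))) -> true; a = 10; ((-b) == abs(tot)) -> false; tot = 0; tot = 10; return 10; agreement on 10.
Every one of the 54 inputs gives matching results.
verdict: equivalent


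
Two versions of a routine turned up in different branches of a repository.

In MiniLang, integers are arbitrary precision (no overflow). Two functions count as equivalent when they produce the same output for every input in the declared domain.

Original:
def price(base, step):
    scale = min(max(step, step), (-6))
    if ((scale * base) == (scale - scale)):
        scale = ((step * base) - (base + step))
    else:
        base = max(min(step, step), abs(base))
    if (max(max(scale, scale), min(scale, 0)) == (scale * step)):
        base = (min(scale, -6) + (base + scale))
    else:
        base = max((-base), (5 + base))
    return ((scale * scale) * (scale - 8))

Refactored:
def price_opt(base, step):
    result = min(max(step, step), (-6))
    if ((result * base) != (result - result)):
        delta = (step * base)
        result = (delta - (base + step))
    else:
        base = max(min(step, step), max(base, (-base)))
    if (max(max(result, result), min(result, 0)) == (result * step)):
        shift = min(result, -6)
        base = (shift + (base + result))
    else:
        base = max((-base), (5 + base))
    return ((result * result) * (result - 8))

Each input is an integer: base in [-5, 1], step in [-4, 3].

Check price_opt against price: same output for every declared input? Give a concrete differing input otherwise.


Input base=-5, step=-4: -504 from price versus 17661 from price_opt.
verdict: not equivalent; witness: base=-5, step=-4


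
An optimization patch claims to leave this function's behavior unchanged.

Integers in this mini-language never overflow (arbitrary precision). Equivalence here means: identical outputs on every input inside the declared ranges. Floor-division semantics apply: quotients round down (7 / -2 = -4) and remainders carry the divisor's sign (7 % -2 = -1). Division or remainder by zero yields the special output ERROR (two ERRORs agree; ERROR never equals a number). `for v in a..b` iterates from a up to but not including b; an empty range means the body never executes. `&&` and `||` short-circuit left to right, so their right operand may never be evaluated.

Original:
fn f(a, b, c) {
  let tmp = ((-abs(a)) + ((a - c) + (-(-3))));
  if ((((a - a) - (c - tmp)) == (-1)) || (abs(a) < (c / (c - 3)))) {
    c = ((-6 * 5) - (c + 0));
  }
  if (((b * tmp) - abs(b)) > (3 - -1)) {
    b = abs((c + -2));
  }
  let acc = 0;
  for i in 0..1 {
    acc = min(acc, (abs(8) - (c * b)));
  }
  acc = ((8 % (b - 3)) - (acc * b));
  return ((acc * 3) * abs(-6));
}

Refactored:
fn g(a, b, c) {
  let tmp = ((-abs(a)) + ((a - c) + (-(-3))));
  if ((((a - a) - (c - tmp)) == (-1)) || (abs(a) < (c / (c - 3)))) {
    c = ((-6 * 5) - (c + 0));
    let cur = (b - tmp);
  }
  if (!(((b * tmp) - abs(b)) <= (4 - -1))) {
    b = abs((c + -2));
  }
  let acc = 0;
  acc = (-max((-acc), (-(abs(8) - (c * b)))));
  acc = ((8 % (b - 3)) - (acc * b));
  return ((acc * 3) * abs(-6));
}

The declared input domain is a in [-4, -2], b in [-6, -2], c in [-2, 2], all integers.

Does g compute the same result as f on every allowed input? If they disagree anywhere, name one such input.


Run the pair on a=-3, b=-5, c=-1.
f: tmp=-2, then ((((a - a) - (c - tmp)) == (-1)) || (abs(a) < (c / (c - 3)))) is true, then c=-29, then (((b * tmp) - abs(b)) > (3 - -1)) is true, then b=31, then acc=0, then (i=0), then acc=0, then acc=8, then returns 144
g: tmp=-2, then ((((a - a) - (c - tmp)) == (-1)) || (abs(a) < (c / (c - 3)))) is true, then c=-29, then cur=-3, then (!(((b * tmp) - abs(b)) <= (4 - -1))) is false, then acc=0, then acc=-137, then acc=-685, then returns -12330
144 and -12330 differ, so these are not the same function on this domain.
verdict: not equivalent; witness: a=-3, b=-5, c=-1


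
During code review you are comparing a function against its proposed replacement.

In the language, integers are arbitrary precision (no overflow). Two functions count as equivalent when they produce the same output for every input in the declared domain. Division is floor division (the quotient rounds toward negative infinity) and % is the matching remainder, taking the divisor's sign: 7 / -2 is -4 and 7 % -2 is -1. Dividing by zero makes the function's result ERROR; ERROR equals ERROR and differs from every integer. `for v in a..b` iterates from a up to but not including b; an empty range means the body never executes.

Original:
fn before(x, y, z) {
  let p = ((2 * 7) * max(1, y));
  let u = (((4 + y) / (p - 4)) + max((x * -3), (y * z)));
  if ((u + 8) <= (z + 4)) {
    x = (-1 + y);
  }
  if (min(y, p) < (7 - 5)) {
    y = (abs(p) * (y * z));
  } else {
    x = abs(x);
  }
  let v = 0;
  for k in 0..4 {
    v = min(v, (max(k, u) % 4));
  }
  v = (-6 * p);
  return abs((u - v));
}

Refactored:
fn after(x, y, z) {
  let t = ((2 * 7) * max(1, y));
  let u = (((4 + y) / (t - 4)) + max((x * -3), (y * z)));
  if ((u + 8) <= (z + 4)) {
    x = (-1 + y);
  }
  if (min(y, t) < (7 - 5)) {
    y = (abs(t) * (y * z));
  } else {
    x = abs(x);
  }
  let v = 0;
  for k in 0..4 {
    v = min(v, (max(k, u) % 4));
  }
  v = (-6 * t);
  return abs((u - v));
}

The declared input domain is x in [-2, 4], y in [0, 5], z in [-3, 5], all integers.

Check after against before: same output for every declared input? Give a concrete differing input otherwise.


Reading the diff, among the changes: local variable names differ.
Tracing x=-2, y=0, z=-3: before: p = 14; u = 6; ((u + 8) <= (z + 4)) -> false; (min(y, p) < (7 - 5)) -> true; y = 0; v = 0; [k=0]; v = 0; [k=1]; v = 0; [k=2]; v = 0; [k=3]; v = 0; v = -84; return 90 | after: t = 14; u = 6; ((u + 8) <= (z + 4)) -> false; (min(y, t) < (7 - 5)) -> true; y = 0; v = 0; [k=0]; v = 0; [k=1]; v = 0; [k=2]; v = 0; [k=3]; v = 0; v = -84; return 90 — matching result 90.
Every one of the 378 inputs gives matching results.
verdict: equivalent


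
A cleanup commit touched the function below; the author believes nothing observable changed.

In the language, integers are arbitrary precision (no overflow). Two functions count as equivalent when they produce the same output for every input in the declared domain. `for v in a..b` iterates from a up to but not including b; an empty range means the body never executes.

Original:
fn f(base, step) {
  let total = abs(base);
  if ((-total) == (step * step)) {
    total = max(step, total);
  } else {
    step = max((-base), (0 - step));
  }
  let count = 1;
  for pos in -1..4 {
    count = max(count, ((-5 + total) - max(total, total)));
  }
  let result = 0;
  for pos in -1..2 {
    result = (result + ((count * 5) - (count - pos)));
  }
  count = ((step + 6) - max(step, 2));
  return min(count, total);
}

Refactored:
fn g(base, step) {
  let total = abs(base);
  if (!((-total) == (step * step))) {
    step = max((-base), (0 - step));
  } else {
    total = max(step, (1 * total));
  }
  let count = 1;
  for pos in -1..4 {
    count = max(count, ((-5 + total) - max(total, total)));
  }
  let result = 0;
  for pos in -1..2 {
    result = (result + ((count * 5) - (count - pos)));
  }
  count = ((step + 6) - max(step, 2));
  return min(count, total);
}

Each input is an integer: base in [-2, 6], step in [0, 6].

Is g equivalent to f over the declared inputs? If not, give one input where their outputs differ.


This is a faithful refactor — arithmetic usage differs; also constant usage differs; also boolean connective usage differs, but the computed results match everywhere.
Spot check at base=-1, step=0 — f: total=1, then ((-total) == (step * step)) is false, then step=1, then count=1, then (pos=-1), then count=1, then (pos=0), then count=1, then (pos=1), then count=1, then (pos=2), then count=1, then (pos=3), then count=1, then result=0, then (pos=-1), then result=3, then (pos=0), then result=7, then (pos=1), then result=12, then count=5, then returns 1. g: total=1, then (!((-total) == (step * step))) is true, then step=1, then count=1, then (pos=-1), then count=1, then (pos=0), then count=1, then (pos=1), then count=1, then (pos=2), then count=1, then (pos=3), then count=1, then result=0, then (pos=-1), then result=3, then (pos=0), then result=7, then (pos=1), then result=12, then count=5, then returns 1. Both give 1.
An exhaustive pass over the 63 declared inputs shows identical outputs.
verdict: equivalent


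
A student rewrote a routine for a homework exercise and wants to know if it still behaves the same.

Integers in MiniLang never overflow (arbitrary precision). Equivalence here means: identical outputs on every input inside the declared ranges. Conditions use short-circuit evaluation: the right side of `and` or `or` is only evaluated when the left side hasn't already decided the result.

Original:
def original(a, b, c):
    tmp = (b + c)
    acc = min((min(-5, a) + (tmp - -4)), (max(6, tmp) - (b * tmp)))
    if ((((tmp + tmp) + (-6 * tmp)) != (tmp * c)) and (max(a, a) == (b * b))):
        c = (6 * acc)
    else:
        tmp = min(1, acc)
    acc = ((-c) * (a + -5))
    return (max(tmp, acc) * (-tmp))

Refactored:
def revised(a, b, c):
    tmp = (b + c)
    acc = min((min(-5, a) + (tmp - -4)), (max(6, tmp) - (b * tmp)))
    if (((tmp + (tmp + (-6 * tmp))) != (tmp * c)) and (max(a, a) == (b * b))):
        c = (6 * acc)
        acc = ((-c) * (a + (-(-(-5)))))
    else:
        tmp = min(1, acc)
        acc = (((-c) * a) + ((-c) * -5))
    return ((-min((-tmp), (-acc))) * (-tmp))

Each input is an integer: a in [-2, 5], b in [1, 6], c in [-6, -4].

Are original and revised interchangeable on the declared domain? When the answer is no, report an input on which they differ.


This is a faithful refactor — min/max/abs usage differs; constant usage differs; arithmetic usage differs; statement counts differ, but the computed results match everywhere.
Tracing a=3, b=1, c=-6: original: tmp := -5 | acc := -6 | ((((tmp + tmp) + (-6 * tmp)) != (tmp * c)) and (max(a, a) == (b * b))): false | tmp := -6 | acc := -12 | result -36 | revised: tmp := -5 | acc := -6 | (((tmp + (tmp + (-6 * tmp))) != (tmp * c)) and (max(a, a) == (b * b))): false | tmp := -6 | acc := -12 | result -36 — matching result -36.
Across all 144 domain points the two functions coincide.
verdict: equivalent


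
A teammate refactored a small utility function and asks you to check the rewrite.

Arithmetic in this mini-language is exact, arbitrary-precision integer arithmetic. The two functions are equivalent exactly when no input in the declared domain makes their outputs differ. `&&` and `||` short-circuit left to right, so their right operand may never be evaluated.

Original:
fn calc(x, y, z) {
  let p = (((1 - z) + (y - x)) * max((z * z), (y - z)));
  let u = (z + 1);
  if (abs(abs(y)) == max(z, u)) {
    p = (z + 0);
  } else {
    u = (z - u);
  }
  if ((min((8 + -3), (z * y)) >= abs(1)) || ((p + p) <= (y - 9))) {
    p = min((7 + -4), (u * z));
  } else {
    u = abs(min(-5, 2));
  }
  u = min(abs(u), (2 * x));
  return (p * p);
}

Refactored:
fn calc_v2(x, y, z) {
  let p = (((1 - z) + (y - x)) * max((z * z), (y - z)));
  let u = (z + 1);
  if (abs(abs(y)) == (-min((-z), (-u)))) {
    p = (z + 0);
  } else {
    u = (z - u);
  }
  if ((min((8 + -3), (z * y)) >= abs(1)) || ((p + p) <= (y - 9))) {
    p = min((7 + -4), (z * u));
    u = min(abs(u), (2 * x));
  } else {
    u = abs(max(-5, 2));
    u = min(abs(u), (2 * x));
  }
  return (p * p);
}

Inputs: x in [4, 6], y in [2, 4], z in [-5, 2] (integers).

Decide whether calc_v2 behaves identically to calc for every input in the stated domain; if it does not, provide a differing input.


Equivalent. The edit looks behavioral (`min(-5, 2)` became `max(-5, 2)`), but over these ranges it never changes the outcome.
Sweeping the whole domain (72 inputs) finds no disagreement.
Spot check at x=5, y=4, z=1 — calc: p := -3 | u := 2 | (abs(abs(y)) == max(z, u)): false | u := -1 | ((min((8 + -3), (z * y)) >= abs(1)) || ((p + p) <= (y - 9))): true | p := -1 | u := 1 | result 1. calc_v2: p := -3 | u := 2 | (abs(abs(y)) == (-min((-z), (-u)))): false | u := -1 | ((min((8 + -3), (z * y)) >= abs(1)) || ((p + p) <= (y - 9))): true | p := -1 | u := 1 | result 1. Both give 1.
verdict: equivalent


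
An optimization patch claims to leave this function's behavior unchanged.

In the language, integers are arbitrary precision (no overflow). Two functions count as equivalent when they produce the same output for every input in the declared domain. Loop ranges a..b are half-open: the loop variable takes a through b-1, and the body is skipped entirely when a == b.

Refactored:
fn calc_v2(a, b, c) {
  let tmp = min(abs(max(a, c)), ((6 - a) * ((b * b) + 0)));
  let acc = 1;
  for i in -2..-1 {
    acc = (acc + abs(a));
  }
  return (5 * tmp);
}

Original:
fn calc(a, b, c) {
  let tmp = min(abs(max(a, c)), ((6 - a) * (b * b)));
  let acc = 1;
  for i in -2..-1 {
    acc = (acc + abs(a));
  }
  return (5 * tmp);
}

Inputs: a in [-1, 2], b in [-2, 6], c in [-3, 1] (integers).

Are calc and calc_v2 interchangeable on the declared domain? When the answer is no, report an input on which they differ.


Behavior is preserved: although constant usage differs; and arithmetic usage differs, the outputs never diverge.
As a probe, take a=0, b=4, c=-3: calc runs tmp=0, then acc=1, then (i=-2), then acc=1, then returns 0; calc_v2 runs tmp=0, then acc=1, then (i=-2), then acc=1, then returns 0; both end at 0.
Checked all 180 inputs in the declared domain: the outputs agree on every one.
verdict: equivalent


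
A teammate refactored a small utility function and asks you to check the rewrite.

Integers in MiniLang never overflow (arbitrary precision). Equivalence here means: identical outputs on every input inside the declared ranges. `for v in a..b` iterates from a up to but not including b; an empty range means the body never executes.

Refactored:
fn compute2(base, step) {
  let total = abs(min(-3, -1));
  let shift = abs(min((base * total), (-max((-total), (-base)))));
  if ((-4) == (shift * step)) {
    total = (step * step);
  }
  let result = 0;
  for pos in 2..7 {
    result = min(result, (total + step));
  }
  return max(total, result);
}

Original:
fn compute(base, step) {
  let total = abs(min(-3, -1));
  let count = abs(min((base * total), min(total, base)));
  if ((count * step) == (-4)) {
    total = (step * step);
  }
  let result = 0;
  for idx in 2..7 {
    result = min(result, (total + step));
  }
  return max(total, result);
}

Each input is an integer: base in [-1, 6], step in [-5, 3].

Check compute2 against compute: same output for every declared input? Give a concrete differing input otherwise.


Side by side, the visible changes include: min/max/abs usage differs, plus local variable names differ.
Tracing base=1, step=3: compute: total becomes 3; next count becomes 1; next ((count * step) == (-4)) evaluates to false; next result becomes 0; next at idx=2:; next result becomes 0; next at idx=3:; next result becomes 0; next at idx=4:; next result becomes 0; next at idx=5:; next result becomes 0; next at idx=6:; next result becomes 0; next final value 3 | compute2: total becomes 3; next shift becomes 1; next ((-4) == (shift * step)) evaluates to false; next result becomes 0; next at pos=2:; next result becomes 0; next at pos=3:; next result becomes 0; next at pos=4:; next result becomes 0; next at pos=5:; next result becomes 0; next at pos=6:; next result becomes 0; next final value 3 — matching result 3.
An exhaustive pass over the 72 declared inputs shows identical outputs.
verdict: equivalent


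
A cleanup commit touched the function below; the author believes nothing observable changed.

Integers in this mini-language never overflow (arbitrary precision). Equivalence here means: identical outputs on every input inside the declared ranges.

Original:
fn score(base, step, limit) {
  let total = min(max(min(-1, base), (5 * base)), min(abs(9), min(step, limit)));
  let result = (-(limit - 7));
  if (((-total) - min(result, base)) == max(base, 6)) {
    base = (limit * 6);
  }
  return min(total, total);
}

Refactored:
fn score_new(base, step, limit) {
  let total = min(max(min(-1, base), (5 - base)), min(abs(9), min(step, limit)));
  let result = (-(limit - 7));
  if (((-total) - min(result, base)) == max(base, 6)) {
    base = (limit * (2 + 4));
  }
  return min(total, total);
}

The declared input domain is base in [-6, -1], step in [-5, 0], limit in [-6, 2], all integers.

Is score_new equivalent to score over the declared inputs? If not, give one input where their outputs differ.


There is a counterexample at base=-6, step=-5, limit=-5: -6 on one side, -5 on the other.
score: total becomes -6; next result becomes 12; next (((-total) - min(result, base)) == max(base, 6)) evaluates to false; next final value -6
score_new: total becomes -5; next result becomes 12; next (((-total) - min(result, base)) == max(base, 6)) evaluates to false; next final value -5
verdict: not equivalent; witness: base=-6, step=-5, limit=-5


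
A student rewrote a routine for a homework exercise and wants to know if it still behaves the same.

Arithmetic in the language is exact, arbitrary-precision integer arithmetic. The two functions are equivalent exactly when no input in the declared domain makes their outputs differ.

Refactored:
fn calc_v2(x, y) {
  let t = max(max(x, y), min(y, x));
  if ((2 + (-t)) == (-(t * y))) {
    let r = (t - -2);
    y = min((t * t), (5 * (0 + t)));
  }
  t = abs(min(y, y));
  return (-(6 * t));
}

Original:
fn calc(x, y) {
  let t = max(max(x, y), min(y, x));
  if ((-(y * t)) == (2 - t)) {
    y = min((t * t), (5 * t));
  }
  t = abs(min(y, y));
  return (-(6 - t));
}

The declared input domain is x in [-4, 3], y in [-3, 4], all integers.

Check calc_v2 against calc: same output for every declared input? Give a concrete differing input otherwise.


x=-4, y=-3 yields -3 from calc but -18 from calc_v2.
verdict: not equivalent; witness: x=-4, y=-3


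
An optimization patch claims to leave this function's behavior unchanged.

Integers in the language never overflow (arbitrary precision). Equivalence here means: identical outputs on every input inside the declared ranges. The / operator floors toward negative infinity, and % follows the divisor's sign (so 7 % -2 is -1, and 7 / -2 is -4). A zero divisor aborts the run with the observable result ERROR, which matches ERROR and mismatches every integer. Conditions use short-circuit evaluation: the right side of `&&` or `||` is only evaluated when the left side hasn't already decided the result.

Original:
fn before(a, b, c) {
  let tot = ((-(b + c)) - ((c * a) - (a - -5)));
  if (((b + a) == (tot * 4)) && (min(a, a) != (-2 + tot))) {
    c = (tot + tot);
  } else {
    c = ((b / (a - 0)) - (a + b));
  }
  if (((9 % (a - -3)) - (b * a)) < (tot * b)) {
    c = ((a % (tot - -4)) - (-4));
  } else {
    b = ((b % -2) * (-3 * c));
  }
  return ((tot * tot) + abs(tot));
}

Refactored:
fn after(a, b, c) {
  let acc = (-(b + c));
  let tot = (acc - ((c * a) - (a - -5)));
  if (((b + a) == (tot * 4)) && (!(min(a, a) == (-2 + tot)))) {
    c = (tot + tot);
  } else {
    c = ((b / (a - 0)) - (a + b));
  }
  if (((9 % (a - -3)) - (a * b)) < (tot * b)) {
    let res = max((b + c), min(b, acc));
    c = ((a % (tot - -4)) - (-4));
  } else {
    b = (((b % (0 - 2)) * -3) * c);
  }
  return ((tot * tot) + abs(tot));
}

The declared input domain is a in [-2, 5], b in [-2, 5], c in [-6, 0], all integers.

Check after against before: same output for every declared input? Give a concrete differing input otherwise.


The two are interchangeable: min/max/abs usage differs; and comparison usage differs; and boolean connective usage differs; and statement counts differ; and arithmetic usage differs; and local variable names differ; and constant usage differs, and every declared input agrees.
Spot check at a=0, b=0, c=-2 — before: tot becomes 7; next (((b + a) == (tot * 4)) && (min(a, a) != (-2 + tot))) evaluates to false; next hits division by zero so the output is ERROR. after: acc becomes 2; next tot becomes 7; next (((b + a) == (tot * 4)) && (!(min(a, a) == (-2 + tot)))) evaluates to false; next hits division by zero so the output is ERROR. Both give ERROR.
Checked all 448 inputs in the declared domain: the outputs agree on every one.
verdict: equivalent


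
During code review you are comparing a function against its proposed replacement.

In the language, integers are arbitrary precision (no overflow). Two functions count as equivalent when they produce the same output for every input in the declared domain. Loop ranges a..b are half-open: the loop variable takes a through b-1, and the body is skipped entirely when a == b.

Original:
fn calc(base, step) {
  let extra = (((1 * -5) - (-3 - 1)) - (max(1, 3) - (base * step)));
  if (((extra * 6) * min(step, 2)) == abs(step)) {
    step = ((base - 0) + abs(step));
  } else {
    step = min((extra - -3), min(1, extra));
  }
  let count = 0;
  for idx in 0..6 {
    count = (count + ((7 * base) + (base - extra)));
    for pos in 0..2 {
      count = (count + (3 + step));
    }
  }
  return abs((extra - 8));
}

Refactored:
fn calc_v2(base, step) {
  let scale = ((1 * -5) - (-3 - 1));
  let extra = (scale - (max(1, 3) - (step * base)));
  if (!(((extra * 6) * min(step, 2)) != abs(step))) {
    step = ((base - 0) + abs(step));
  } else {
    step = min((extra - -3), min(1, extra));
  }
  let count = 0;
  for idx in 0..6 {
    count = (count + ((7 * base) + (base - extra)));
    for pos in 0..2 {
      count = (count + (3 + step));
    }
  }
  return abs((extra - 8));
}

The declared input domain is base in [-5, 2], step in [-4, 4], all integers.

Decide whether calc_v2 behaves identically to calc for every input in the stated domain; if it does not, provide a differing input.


Side by side, the visible changes include: statement counts differ; comparison usage differs; boolean connective usage differs; local variable names differ.
Spot check at base=-2, step=-3 — calc: extra = 2; (((extra * 6) * min(step, 2)) == abs(step)) -> false; step = 1; count = 0; [idx=0]; count = -18; [pos=0]; count = -14; [pos=1]; count = -10; [idx=1]; count = -28; [pos=0]; count = -24; [pos=1]; count = -20; [idx=2]; count = -38; [pos=0]; count = -34; [pos=1]; count = -30; [idx=3]; count = -48; [pos=0]; count = -44; [pos=1]; count = -40; [idx=4]; count = -58; [pos=0]; count = -54; [pos=1]; count = -50; [idx=5]; count = -68; [pos=0]; count = -64; [pos=1]; count = -60; return 6. calc_v2: scale = -1; extra = 2; (!(((extra * 6) * min(step, 2)) != abs(step))) -> false; step = 1; count = 0; [idx=0]; count = -18; [pos=0]; count = -14; [pos=1]; count = -10; [idx=1]; count = -28; [pos=0]; count = -24; [pos=1]; count = -20; [idx=2]; count = -38; [pos=0]; count = -34; [pos=1]; count = -30; [idx=3]; count = -48; [pos=0]; count = -44; [pos=1]; count = -40; [idx=4]; count = -58; [pos=0]; count = -54; [pos=1]; count = -50; [idx=5]; count = -68; [pos=0]; count = -64; [pos=1]; count = -60; return 6. Both give 6.
Checked all 72 inputs in the declared domain: the outputs agree on every one.
verdict: equivalent


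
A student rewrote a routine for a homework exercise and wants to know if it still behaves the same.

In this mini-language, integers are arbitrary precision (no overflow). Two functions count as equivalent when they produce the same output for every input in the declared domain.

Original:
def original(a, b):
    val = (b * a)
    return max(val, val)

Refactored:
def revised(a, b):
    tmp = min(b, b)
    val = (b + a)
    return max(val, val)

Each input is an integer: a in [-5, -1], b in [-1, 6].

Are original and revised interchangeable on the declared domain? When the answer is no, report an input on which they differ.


a=-5, b=-1 yields 5 from original but -6 from revised.
verdict: not equivalent; witness: a=-5, b=-1


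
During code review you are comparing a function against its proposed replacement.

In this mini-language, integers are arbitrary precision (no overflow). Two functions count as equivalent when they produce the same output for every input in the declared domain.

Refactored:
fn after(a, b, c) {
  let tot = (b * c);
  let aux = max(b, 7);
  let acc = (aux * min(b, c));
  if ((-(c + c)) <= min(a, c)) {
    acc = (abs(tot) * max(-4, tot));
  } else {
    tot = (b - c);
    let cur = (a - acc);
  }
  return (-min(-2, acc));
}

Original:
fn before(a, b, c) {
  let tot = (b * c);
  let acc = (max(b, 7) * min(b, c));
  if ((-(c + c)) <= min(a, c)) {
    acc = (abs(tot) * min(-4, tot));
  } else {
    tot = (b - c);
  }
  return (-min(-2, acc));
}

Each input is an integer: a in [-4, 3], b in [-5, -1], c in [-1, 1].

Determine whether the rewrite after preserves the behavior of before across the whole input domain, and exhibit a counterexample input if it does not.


a=-2, b=-5, c=1 yields 25 from before but 20 from after.
verdict: not equivalent; witness: a=-2, b=-5, c=1


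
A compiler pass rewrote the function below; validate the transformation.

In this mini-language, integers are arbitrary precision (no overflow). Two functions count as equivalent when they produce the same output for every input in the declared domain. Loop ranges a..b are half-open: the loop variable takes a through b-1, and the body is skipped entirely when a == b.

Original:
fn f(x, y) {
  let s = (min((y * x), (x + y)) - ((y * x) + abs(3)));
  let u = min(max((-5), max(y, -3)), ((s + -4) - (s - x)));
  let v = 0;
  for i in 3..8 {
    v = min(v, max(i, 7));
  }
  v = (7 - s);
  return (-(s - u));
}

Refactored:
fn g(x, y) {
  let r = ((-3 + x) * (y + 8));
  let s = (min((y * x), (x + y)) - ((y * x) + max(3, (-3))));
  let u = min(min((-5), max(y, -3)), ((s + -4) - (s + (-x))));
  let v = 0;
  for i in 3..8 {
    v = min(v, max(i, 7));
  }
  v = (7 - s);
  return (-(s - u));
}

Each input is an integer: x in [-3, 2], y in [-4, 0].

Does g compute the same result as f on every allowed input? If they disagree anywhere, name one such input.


There is a counterexample at x=0, y=-4: 3 on one side, 2 on the other.
f: s=-7, then u=-4, then v=0, then (i=3), then v=0, then (i=4), then v=0, then (i=5), then v=0, then (i=6), then v=0, then (i=7), then v=0, then v=14, then returns 3
g: r=-12, then s=-7, then u=-5, then v=0, then (i=3), then v=0, then (i=4), then v=0, then (i=5), then v=0, then (i=6), then v=0, then (i=7), then v=0, then v=14, then returns 2
verdict: not equivalent; witness: x=0, y=-4


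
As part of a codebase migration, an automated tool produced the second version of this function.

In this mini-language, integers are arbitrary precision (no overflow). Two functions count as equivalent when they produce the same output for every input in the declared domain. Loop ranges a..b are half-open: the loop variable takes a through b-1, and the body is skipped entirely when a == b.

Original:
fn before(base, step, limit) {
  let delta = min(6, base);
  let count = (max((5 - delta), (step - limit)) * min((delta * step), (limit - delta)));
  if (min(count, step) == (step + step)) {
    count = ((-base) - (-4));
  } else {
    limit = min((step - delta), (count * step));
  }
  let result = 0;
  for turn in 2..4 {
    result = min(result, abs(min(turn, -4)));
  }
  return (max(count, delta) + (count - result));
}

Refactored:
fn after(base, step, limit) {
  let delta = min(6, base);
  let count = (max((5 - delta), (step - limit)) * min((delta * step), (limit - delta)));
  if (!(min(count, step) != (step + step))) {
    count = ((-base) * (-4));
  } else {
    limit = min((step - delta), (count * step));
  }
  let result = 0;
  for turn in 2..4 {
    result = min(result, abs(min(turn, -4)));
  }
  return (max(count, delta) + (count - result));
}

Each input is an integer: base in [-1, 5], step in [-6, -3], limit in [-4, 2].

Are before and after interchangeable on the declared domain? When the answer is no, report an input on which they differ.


Not equivalent: base=-1, step=-6, limit=-3 separates them (10 vs -5).
before: delta := -1 | count := -12 | (min(count, step) == (step + step)): true | count := 5 | result := 0 | iter turn=2: | result := 0 | iter turn=3: | result := 0 | result 10
after: delta := -1 | count := -12 | (!(min(count, step) != (step + step))): true | count := -4 | result := 0 | iter turn=2: | result := 0 | iter turn=3: | result := 0 | result -5
verdict: not equivalent; witness: base=-1, step=-6, limit=-3


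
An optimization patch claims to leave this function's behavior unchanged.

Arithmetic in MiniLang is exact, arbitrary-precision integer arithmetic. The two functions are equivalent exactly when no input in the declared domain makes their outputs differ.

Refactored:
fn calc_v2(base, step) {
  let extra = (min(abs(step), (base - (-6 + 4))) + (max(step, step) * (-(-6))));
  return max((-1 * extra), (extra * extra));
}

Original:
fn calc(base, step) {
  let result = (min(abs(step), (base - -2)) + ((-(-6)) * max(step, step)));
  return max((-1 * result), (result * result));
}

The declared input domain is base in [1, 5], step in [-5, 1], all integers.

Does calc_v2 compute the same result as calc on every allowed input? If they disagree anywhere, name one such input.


Although constant usage differs, arithmetic usage differs, local variable names differ, 35/35 inputs agree.
verdict: equivalent


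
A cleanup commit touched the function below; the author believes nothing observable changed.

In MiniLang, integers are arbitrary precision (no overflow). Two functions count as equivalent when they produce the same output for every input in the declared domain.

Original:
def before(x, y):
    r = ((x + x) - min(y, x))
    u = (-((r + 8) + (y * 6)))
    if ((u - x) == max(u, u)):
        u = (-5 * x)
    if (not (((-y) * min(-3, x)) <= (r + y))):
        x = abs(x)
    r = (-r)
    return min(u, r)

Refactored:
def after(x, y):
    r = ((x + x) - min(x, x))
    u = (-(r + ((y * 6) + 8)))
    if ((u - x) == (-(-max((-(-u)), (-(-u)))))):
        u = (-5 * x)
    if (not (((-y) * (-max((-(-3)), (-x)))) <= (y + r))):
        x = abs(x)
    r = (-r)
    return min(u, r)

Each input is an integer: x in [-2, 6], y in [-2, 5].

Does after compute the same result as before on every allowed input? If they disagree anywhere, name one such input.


Evaluate both at x=-1, y=-2.
before: r=0, then u=4, then ((u - x) == max(u, u)) is false, then (not (((-y) * min(-3, x)) <= (r + y))) is false, then r=0, then returns 0
after: r=-1, then u=5, then ((u - x) == (-(-max((-(-u)), (-(-u)))))) is false, then (not (((-y) * (-max((-(-3)), (-x)))) <= (y + r))) is false, then r=1, then returns 1
0 and 1 differ, so these are not the same function on this domain.
verdict: not equivalent; witness: x=-1, y=-2
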